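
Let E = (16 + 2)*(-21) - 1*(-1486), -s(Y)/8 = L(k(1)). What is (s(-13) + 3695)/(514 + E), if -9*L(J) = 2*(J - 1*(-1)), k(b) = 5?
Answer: 11117/4866 ≈ 2.2846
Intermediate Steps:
L(J) = -2/9 - 2*J/9 (L(J) = -2*(J - 1*(-1))/9 = -2*(J + 1)/9 = -2*(1 + J)/9 = -(2 + 2*J)/9 = -2/9 - 2*J/9)
s(Y) = 32/3 (s(Y) = -8*(-2/9 - 2/9*5) = -8*(-2/9 - 10/9) = -8*(-4/3) = 32/3)
E = 1108 (E = 18*(-21) + 1486 = -378 + 1486 = 1108)
(s(-13) + 3695)/(514 + E) = (32/3 + 3695)/(514 + 1108) = (11117/3)/1622 = (11117/3)*(1/1622) = 11117/4866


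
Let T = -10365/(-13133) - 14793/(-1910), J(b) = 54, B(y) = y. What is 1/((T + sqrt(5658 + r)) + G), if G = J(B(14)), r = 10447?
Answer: -39347091377413170/7672862656446579379 + 629208561040900*sqrt(16105)/7672862656446579379 ≈ 0.0052787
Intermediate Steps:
G = 54
T = 214073619/25084030 (T = -10365*(-1/13133) - 14793*(-1/1910) = 10365/13133 + 14793/1910 = 214073619/25084030 ≈ 8.5343)
1/((T + sqrt(5658 + r)) + G) = 1/((214073619/25084030 + sqrt(5658 + 10447)) + 54) = 1/((214073619/25084030 + sqrt(16105)) + 54) = 1/(1568611239/25084030 + sqrt(16105))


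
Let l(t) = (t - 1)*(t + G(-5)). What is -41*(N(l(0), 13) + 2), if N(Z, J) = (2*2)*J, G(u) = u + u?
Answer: -2214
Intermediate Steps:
G(u) = 2*u
l(t) = (-1 + t)*(-10 + t) (l(t) = (t - 1)*(t + 2*(-5)) = (-1 + t)*(t - 10) = (-1 + t)*(-10 + t))
N(Z, J) = 4*J
-41*(N(l(0), 13) + 2) = -41*(4*13 + 2) = -41*(52 + 2) = -41*54 = -2214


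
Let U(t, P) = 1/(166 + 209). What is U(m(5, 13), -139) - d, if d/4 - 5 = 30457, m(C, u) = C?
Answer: -45692999/375 ≈ -1.2185e+5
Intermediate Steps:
U(t, P) = 1/375
d = 121848 (d = 20 + 4*30457 = 20 + 121828 = 121848)
U(m(5, 13), -139) - d = 1/375 - 1*121848 = 1/375 - 121848 = -45692999/375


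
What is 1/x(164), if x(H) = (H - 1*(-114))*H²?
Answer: 1/7477088 ≈ 1.3374e-7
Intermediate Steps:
x(H) = H²*(114 + H) (x(H) = (H + 114)*H² = (114 + H)*H² = H²*(114 + H))
1/x(164) = 1/(164²*(114 + 164)) = 1/(26896*278) = 1/7477088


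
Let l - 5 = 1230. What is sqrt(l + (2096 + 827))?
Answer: 3*sqrt(462) ≈ 64.483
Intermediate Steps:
l = 1235 (l = 5 + 1230 = 1235)
sqrt(l + (2096 + 827)) = sqrt(1235 + (2096 + 827)) = sqrt(1235 + 2923) = sqrt(4158) = 3*sqrt(462)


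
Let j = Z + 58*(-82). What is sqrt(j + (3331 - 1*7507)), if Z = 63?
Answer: 7*I*sqrt(181) ≈ 94.175*I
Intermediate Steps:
j = -4693 (j = 63 + 58*(-82) = 63 - 4756 = -4693)
sqrt(j + (3331 - 1*7507)) = sqrt(-4693 + (3331 - 1*7507)) = sqrt(-4693 + (3331 - 7507)) = sqrt(-4693 - 4176) = sqrt(-8869) = 7*I*sqrt(181)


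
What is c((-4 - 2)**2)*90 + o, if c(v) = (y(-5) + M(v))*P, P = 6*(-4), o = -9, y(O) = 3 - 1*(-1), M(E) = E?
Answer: -86409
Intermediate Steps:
y(O) = 4 (y(O) = 3 + 1 = 4)
P = -24
c(v) = -96 - 24*v (c(v) = (4 + v)*(-24) = -96 - 24*v)
c((-4 - 2)**2)*90 + o = (-96 - 24*(-4 - 2)**2)*90 - 9 = (-96 - 24*(-6)**2)*90 - 9 = (-96 - 24*36)*90 - 9 = (-96 - 864)*90 - 9 = -960*90 - 9 = -86400 - 9 = -86409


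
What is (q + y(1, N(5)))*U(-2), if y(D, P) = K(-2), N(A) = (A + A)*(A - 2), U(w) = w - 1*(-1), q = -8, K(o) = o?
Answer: 10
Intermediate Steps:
U(w) = 1 + w (U(w) = w + 1 = 1 + w)
N(A) = 2*A*(-2 + A) (N(A) = (2*A)*(-2 + A) = 2*A*(-2 + A))
y(D, P) = -2
(q + y(1, N(5)))*U(-2) = (-8 - 2)*(1 - 2) = -10*(-1) = 10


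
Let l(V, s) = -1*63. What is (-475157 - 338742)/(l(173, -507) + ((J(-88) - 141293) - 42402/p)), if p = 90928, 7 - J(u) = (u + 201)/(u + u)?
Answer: 814068290992/141378224835 ≈ 5.7581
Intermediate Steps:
J(u) = 7 - (201 + u)/(2*u) (J(u) = 7 - (u + 201)/(u + u) = 7 - (201 + u)/(2*u))
l(V, s) = -63
(-475157 - 338742)/(l(173, -507) + ((J(-88) - 141293) - 42402/p)) = (-475157 - 338742)/(-63 + (((1/2)*(-201 + 13*(-88))/(-88) - 141293) - 42402/90928)) = -813899/(-63 + (((1/2)*(-1/88)*(-201 - 1144) - 141293) - 42402*1/90928)) = -813899/(-63 + (((1/2)*(-1/88)*(-1345) - 141293) - 21201/45464)) = -813899/(-63 + ((1345/176 - 141293) - 21201/45464)) = -813899/(-63 + (-24866223/176 - 21201/45464)) = -813899/(-63 - 141315211731/1000208) = -813899/(-141378224835/1000208) = -813899*(-1000208/141378224835) = 814068290992/141378224835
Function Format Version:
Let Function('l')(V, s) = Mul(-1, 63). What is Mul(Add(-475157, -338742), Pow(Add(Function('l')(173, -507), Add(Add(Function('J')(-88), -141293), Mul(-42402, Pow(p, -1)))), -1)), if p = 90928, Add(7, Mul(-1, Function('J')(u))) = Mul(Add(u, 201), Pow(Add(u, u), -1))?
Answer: Rational(814068290992, 141378224835) ≈ 5.7581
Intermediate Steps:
Function('J')(u) = Add(7, Mul(Rational(-1, 2), Pow(u, -1), Add(201, u))) (Function('J')(u) = Add(7, Mul(-1, Mul(Add(u, 201), Pow(Add(u, u), -1)))) = Add(7, Mul(-1, Mul(Add(201, u), Pow(Mul(2, u), -1)))) = Add(7, Mul(-1, Mul(Add(201, u), Mul(Rational(1, 2), Pow(u, -1))))) = Add(7, Mul(-1, Mul(Rational(1, 2), Pow(u, -1), Add(201, u)))) = Add(7, Mul(Rational(-1, 2), Pow(u, -1), Add(201, u))))
Function('l')(V, s) = -63
Mul(Add(-475157, -338742), Pow(Add(Function('l')(173, -507), Add(Add(Function('J')(-88), -141293), Mul(-42402, Pow(p, -1)))), -1)) = Mul(Add(-475157, -338742), Pow(Add(-63, Add(Add(Mul(Rational(1, 2), Pow(-88, -1), Add(-201, Mul(13, -88))), -141293), Mul(-42402, Pow(90928, -1)))), -1)) = Mul(-813899, Pow(Add(-63, Add(Add(Mul(Rational(1, 2), Rational(-1, 88), Add(-201, -1144)), -141293), Mul(-42402, Rational(1, 90928)))), -1)) = Mul(-813899, Pow(Add(-63, Add(Add(Mul(Rational(1, 2), Rational(-1, 88), -1345), -141293), Rational(-21201, 45464))), -1)) = Mul(-813899, Pow(Add(-63, Add(Add(Rational(1345, 176), -141293), Rational(-21201, 45464))), -1)) = Mul(-813899, Pow(Add(-63, Add(Rational(-24866223, 176), Rational(-21201, 45464))), -1)) = Mul(-813899, Pow(Add(-63, Rational(-141315211731, 1000208)), -1)) = Mul(-813899, Pow(Rational(-141378224835, 1000208), -1)) = Mul(-813899, Rational(-1000208, 141378224835)) = Rational(814068290992, 141378224835)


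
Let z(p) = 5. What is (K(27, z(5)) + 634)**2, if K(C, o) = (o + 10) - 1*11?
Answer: 407044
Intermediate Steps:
K(C, o) = -1 + o (K(C, o) = (10 + o) - 11 = -1 + o)
(K(27, z(5)) + 634)**2 = ((-1 + 5) + 634)**2 = (4 + 634)**2 = 638**2 = 407044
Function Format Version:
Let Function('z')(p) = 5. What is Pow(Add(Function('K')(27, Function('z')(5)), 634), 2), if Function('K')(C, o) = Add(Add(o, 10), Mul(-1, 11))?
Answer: 407044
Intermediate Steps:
Function('K')(C, o) = Add(-1, o) (Function('K')(C, o) = Add(Add(10, o), -11) = Add(-1, o))
Pow(Add(Function('K')(27, Function('z')(5)), 634), 2) = Pow(Add(Add(-1, 5), 634), 2) = Pow(Add(4, 634), 2) = Pow(638, 2) = 407044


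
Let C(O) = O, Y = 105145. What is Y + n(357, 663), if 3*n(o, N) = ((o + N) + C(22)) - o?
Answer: 316120/3 ≈ 1.0537e+5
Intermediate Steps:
n(o, N) = 22/3 + N/3 (n(o, N) = (((o + N) + 22) - o)/3 = (((N + o) + 22) - o)/3 = ((22 + N + o) - o)/3 = (22 + N)/3 = 22/3 + N/3)
Y + n(357, 663) = 105145 + (22/3 + (1/3)*663) = 105145 + (22/3 + 221) = 105145 + 685/3 = 316120/3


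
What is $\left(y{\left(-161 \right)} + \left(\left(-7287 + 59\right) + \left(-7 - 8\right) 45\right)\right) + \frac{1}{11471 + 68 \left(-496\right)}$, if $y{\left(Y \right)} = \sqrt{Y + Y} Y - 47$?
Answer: $- \frac{176943151}{22257} - 161 i \sqrt{322} \approx -7950.0 - 2889.0 i$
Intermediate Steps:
$y{\left(Y \right)} = -47 + \sqrt{2} Y^{\frac{3}{2}}$ ($y{\left(Y \right)} = \sqrt{2 Y} Y - 47 = \sqrt{2} \sqrt{Y} Y - 47 = \sqrt{2} Y^{\frac{3}{2}} - 47 = -47 + \sqrt{2} Y^{\frac{3}{2}}$)
$\left(y{\left(-161 \right)} + \left(\left(-7287 + 59\right) + \left(-7 - 8\right) 45\right)\right) + \frac{1}{11471 + 68 \left(-496\right)} = \left(\left(-47 + \sqrt{2} \left(-161\right)^{\frac{3}{2}}\right) + \left(\left(-7287 + 59\right) + \left(-7 - 8\right) 45\right)\right) + \frac{1}{11471 + 68 \left(-496\right)} = \left(\left(-47 + \sqrt{2} \left(- 161 i \sqrt{161}\right)\right) - 7903\right) + \frac{1}{11471 - 33728} = \left(\left(-47 - 161 i \sqrt{322}\right) - 7903\right) + \frac{1}{-22257} = \left(\left(-47 - 161 i \sqrt{322}\right) - 7903\right) - \frac{1}{22257} = \left(-7950 - 161 i \sqrt{322}\right) - \frac{1}{22257} = - \frac{176943151}{22257} - 161 i \sqrt{322}$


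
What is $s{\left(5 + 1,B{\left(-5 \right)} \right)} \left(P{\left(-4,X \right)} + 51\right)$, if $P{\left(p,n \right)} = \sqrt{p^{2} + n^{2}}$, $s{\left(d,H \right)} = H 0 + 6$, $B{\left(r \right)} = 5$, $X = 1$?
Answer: $306 + 6 \sqrt{17} \approx 330.74$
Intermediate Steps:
$s{\left(d,H \right)} = 6$ ($s{\left(d,H \right)} = 0 + 6 = 6$)
$P{\left(p,n \right)} = \sqrt{n^{2} + p^{2}}$
$s{\left(5 + 1,B{\left(-5 \right)} \right)} \left(P{\left(-4,X \right)} + 51\right) = 6 \left(\sqrt{1^{2} + \left(-4\right)^{2}} + 51\right) = 6 \left(\sqrt{1 + 16} + 51\right) = 6 \left(\sqrt{17} + 51\right) = 6 \left(51 + \sqrt{17}\right) = 306 + 6 \sqrt{17}$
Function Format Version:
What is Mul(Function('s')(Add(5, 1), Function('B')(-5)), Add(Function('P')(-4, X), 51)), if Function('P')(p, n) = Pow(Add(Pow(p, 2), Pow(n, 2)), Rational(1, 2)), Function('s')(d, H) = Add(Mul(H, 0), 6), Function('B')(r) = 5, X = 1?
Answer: Add(306, Mul(6, Pow(17, Rational(1, 2)))) ≈ 330.74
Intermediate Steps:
Function('s')(d, H) = 6 (Function('s')(d, H) = Add(0, 6) = 6)
Function('P')(p, n) = Pow(Add(Pow(n, 2), Pow(p, 2)), Rational(1, 2))
Mul(Function('s')(Add(5, 1), Function('B')(-5)), Add(Function('P')(-4, X), 51)) = Mul(6, Add(Pow(Add(Pow(1, 2), Pow(-4, 2)), Rational(1, 2)), 51)) = Mul(6, Add(Pow(Add(1, 16), Rational(1, 2)), 51)) = Mul(6, Add(Pow(17, Rational(1, 2)), 51)) = Mul(6, Add(51, Pow(17, Rational(1, 2)))) = Add(306, Mul(6, Pow(17, Rational(1, 2))))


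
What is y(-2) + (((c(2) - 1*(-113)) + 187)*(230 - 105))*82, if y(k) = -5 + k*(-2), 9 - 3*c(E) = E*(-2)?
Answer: 9358247/3 ≈ 3.1194e+6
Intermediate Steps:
c(E) = 3 + 2*E/3 (c(E) = 3 - E*(-2)/3 = 3 - (-2)*E/3 = 3 + 2*E/3)
y(k) = -5 - 2*k
y(-2) + (((c(2) - 1*(-113)) + 187)*(230 - 105))*82 = (-5 - 2*(-2)) + ((((3 + (2/3)*2) - 1*(-113)) + 187)*(230 - 105))*82 = (-5 + 4) + ((((3 + 4/3) + 113) + 187)*125)*82 = -1 + (((13/3 + 113) + 187)*125)*82 = -1 + ((352/3 + 187)*125)*82 = -1 + ((913/3)*125)*82 = -1 + (114125/3)*82 = -1 + 9358250/3 = 9358247/3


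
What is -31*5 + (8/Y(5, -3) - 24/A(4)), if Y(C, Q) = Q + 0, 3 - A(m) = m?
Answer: -401/3 ≈ -133.67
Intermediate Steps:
A(m) = 3 - m
Y(C, Q) = Q
-31*5 + (8/Y(5, -3) - 24/A(4)) = -31*5 + (8/(-3) - 24/(3 - 1*4)) = -155 + (8*(-⅓) - 24/(3 - 4)) = -155 + (-8/3 - 24/(-1)) = -155 + (-8/3 - 24*(-1)) = -155 + (-8/3 + 24) = -155 + 64/3 = -401/3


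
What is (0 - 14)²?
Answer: 196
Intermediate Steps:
(0 - 14)² = (-14)² = 196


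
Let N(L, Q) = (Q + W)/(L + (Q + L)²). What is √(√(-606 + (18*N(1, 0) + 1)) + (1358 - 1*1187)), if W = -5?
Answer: √(171 + 5*I*√26) ≈ 13.113 + 0.97215*I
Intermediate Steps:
N(L, Q) = (-5 + Q)/(L + (L + Q)²) (N(L, Q) = (Q - 5)/(L + (Q + L)²) = (-5 + Q)/(L + (L + Q)²))
√(√(-606 + (18*N(1, 0) + 1)) + (1358 - 1*1187)) = √(√(-606 + (18*((-5 + 0)/(1 + (1 + 0)²)) + 1)) + (1358 - 1*1187)) = √(√(-606 + (18*(-5/(1 + 1²)) + 1)) + (1358 - 1187)) = √(√(-606 + (18*(-5/(1 + 1)) + 1)) + 171) = √(√(-606 + (18*(-5/2) + 1)) + 171) = √(√(-606 + (-45 + 1)) + 171) = √(√(-606 - 44) + 171) = √(√(-650) + 171) = √(5*I*√26 + 171) = √(171 + 5*I*√26)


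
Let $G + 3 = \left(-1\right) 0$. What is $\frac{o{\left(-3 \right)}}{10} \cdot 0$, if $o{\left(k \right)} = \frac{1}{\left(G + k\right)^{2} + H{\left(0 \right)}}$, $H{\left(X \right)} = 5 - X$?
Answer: $0$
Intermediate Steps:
$G = -3$ ($G = -3 - 0 = -3 + 0 = -3$)
$o{\left(k \right)} = \frac{1}{5 + \left(-3 + k\right)^{2}}$ ($o{\left(k \right)} = \frac{1}{\left(-3 + k\right)^{2} + \left(5 - 0\right)} = \frac{1}{\left(-3 + k\right)^{2} + \left(5 + 0\right)} = \frac{1}{\left(-3 + k\right)^{2} + 5} = \frac{1}{5 + \left(-3 + k\right)^{2}}$)
$\frac{o{\left(-3 \right)}}{10} \cdot 0 = \frac{1}{\left(5 + \left(-3 - 3\right)^{2}\right) 10} \cdot 0 = \frac{1}{5 + \left(-6\right)^{2}} \cdot \frac{1}{10} \cdot 0 = \frac{1}{5 + 36} \cdot \frac{1}{10} \cdot 0 = \frac{1}{41} \cdot \frac{1}{10} \cdot 0 = \frac{1}{410} \cdot 0 = 0$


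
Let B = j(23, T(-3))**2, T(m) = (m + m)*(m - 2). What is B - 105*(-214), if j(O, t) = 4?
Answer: 22486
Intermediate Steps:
T(m) = 2*m*(-2 + m) (T(m) = (2*m)*(-2 + m) = 2*m*(-2 + m))
B = 16 (B = 4**2 = 16)
B - 105*(-214) = 16 - 105*(-214) = 16 + 22470 = 22486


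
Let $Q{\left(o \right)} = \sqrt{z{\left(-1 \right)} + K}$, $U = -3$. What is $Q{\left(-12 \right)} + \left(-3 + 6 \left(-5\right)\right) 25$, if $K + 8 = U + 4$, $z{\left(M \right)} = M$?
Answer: $-825 + 2 i \sqrt{2} \approx -825.0 + 2.8284 i$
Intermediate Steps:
$K = -7$ ($K = -8 + \left(-3 + 4\right) = -8 + 1 = -7$)
$Q{\left(o \right)} = 2 i \sqrt{2}$ ($Q{\left(o \right)} = \sqrt{-1 - 7} = \sqrt{-8} = 2 i \sqrt{2}$)
$Q{\left(-12 \right)} + \left(-3 + 6 \left(-5\right)\right) 25 = 2 i \sqrt{2} + \left(-3 + 6 \left(-5\right)\right) 25 = 2 i \sqrt{2} + \left(-3 - 30\right) 25 = 2 i \sqrt{2} - 825 = -825 + 2 i \sqrt{2}$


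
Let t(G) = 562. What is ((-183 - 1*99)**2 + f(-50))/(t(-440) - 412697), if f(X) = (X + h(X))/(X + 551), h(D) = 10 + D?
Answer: -13280478/68826545 ≈ -0.19296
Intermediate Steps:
f(X) = (10 + 2*X)/(551 + X) (f(X) = (X + (10 + X))/(X + 551) = (10 + 2*X)/(551 + X))
((-183 - 1*99)**2 + f(-50))/(t(-440) - 412697) = ((-183 - 1*99)**2 + 2*(5 - 50)/(551 - 50))/(562 - 412697) = ((-183 - 99)**2 + 2*(-45)/501)/(-412135) = ((-282)**2 + 2*(1/501)*(-45))*(-1/412135) = (79524 - 30/167)*(-1/412135) = (13280478/167)*(-1/412135) = -13280478/68826545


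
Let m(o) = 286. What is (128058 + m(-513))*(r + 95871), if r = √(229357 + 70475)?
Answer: 12304467624 + 7957328*√78 ≈ 1.2375e+10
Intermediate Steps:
r = 62*√78 (r = √299832 = 62*√78 ≈ 547.57)
(128058 + m(-513))*(r + 95871) = (128058 + 286)*(62*√78 + 95871) = 128344*(95871 + 62*√78) = 12304467624 + 7957328*√78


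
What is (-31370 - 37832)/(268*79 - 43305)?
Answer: 69202/22133 ≈ 3.1266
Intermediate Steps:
(-31370 - 37832)/(268*79 - 43305) = -69202/(21172 - 43305) = -69202/(-22133) = -69202*(-1/22133) = 69202/22133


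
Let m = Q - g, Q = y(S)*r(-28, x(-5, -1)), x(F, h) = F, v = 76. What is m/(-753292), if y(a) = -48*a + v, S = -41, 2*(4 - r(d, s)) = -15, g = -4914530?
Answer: -1234509/188323 ≈ -6.5553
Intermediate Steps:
r(d, s) = 23/2 (r(d, s) = 4 - ½*(-15) = 4 + 15/2 = 23/2)
y(a) = 76 - 48*a (y(a) = -48*a + 76 = 76 - 48*a)
Q = 23506 (Q = (76 - 48*(-41))*(23/2) = (76 + 1968)*(23/2) = 2044*(23/2) = 23506)
m = 4938036 (m = 23506 - 1*(-4914530) = 23506 + 4914530 = 4938036)
m/(-753292) = 4938036/(-753292) = 4938036*(-1/753292) = -1234509/188323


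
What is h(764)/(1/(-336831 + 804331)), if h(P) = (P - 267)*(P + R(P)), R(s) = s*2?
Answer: 532540470000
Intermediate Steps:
R(s) = 2*s
h(P) = 3*P*(-267 + P) (h(P) = (P - 267)*(P + 2*P) = (-267 + P)*(3*P) = 3*P*(-267 + P))
h(764)/(1/(-336831 + 804331)) = (3*764*(-267 + 764))/(1/(-336831 + 804331)) = (3*764*497)/(1/467500) = 1139124/(1/467500) = 1139124*467500 = 532540470000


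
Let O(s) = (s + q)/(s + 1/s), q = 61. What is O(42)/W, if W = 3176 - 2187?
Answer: 4326/1745585 ≈ 0.0024783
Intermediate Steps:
O(s) = (61 + s)/(s + 1/s) (O(s) = (s + 61)/(s + 1/s) = (61 + s)/(s + 1/s))
W = 989
O(42)/W = (42*(61 + 42)/(1 + 42**2))/989 = (42*103/(1 + 1764))*(1/989) = (42*103/1765)*(1/989) = (42*(1/1765)*103)*(1/989) = (4326/1765)*(1/989) = 4326/1745585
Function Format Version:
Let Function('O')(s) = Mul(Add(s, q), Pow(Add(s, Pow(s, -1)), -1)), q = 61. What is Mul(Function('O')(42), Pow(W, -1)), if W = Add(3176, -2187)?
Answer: Rational(4326, 1745585) ≈ 0.0024783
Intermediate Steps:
Function('O')(s) = Mul(Pow(Add(s, Pow(s, -1)), -1), Add(61, s)) (Function('O')(s) = Mul(Add(s, 61), Pow(Add(s, Pow(s, -1)), -1)) = Mul(Add(61, s), Pow(Add(s, Pow(s, -1)), -1)) = Mul(Pow(Add(s, Pow(s, -1)), -1), Add(61, s)))
W = 989
Mul(Function('O')(42), Pow(W, -1)) = Mul(Mul(42, Pow(Add(1, Pow(42, 2)), -1), Add(61, 42)), Pow(989, -1)) = Mul(Mul(42, Pow(Add(1, 1764), -1), 103), Rational(1, 989)) = Mul(Mul(42, Pow(1765, -1), 103), Rational(1, 989)) = Mul(Mul(42, Rational(1, 1765), 103), Rational(1, 989)) = Mul(Rational(4326, 1765), Rational(1, 989)) = Rational(4326, 1745585)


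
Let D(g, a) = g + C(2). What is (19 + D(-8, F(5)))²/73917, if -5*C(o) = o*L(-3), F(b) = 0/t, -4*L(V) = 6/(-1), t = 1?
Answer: 2704/1847925 ≈ 0.0014633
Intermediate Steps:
L(V) = 3/2 (L(V) = -3/(2*(-1)) = -3*(-1)/2 = -¼*(-6) = 3/2)
F(b) = 0 (F(b) = 0/1 = 0*1 = 0)
C(o) = -3*o/10 (C(o) = -o*3/(5*2) = -3*o/10)
D(g, a) = -⅗ + g (D(g, a) = g - 3/10*2 = g - ⅗ = -⅗ + g)
(19 + D(-8, F(5)))²/73917 = (19 + (-⅗ - 8))²/73917 = (19 - 43/5)²*(1/73917) = (52/5)²*(1/73917) = (2704/25)*(1/73917) = 2704/1847925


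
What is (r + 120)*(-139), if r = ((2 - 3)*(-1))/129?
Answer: -2151859/129 ≈ -16681.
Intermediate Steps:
r = 1/129 (r = -1*(-1)*(1/129) = 1*(1/129) = 1/129 ≈ 0.0077519)
(r + 120)*(-139) = (1/129 + 120)*(-139) = (15481/129)*(-139) = -2151859/129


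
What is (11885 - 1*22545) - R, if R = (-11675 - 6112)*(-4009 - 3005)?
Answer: -124768678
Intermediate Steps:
R = 124758018 (R = -17787*(-7014) = 124758018)
(11885 - 1*22545) - R = (11885 - 1*22545) - 1*124758018 = (11885 - 22545) - 124758018 = -10660 - 124758018 = -124768678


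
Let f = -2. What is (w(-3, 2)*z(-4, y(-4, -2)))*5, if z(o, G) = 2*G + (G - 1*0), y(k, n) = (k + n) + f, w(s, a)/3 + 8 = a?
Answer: 2160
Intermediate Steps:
w(s, a) = -24 + 3*a
y(k, n) = -2 + k + n (y(k, n) = (k + n) - 2 = -2 + k + n)
z(o, G) = 3*G (z(o, G) = 2*G + (G + 0) = 2*G + G = 3*G)
(w(-3, 2)*z(-4, y(-4, -2)))*5 = ((-24 + 3*2)*(3*(-2 - 4 - 2)))*5 = ((-24 + 6)*(3*(-8)))*5 = -18*(-24)*5 = 432*5 = 2160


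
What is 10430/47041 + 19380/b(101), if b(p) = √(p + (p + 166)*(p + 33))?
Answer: 10430/47041 + 19380*√35879/35879 ≈ 102.54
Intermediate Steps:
b(p) = √(p + (33 + p)*(166 + p)) (b(p) = √(p + (166 + p)*(33 + p)) = √(p + (33 + p)*(166 + p)))
10430/47041 + 19380/b(101) = 10430/47041 + 19380/(√(5478 + 101² + 200*101)) = 10430*(1/47041) + 19380/(√(5478 + 10201 + 20200)) = 10430/47041 + 19380/(√35879) = 10430/47041 + 19380*(√35879/35879) = 10430/47041 + 19380*√35879/35879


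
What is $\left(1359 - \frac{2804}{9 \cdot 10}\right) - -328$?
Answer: $\frac{74513}{45} \approx 1655.8$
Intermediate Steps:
$\left(1359 - \frac{2804}{9 \cdot 10}\right) - -328 = \left(1359 - \frac{2804}{90}\right) + 328 = \left(1359 - \frac{1402}{45}\right) + 328 = \frac{59753}{45} + 328 = \frac{74513}{45}$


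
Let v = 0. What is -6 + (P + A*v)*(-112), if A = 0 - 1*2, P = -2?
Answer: 218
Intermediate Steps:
A = -2 (A = 0 - 2 = -2)
-6 + (P + A*v)*(-112) = -6 + (-2 - 2*0)*(-112) = -6 + (-2 + 0)*(-112) = -6 - 2*(-112) = -6 + 224 = 218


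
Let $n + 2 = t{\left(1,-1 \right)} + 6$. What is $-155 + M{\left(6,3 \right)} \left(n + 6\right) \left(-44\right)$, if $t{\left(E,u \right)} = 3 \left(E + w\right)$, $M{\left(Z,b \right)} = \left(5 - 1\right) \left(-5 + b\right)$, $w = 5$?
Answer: $9701$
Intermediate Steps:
$M{\left(Z,b \right)} = -20 + 4 b$ ($M{\left(Z,b \right)} = 4 \left(-5 + b\right) = -20 + 4 b$)
$t{\left(E,u \right)} = 15 + 3 E$ ($t{\left(E,u \right)} = 3 \left(E + 5\right) = 3 \left(5 + E\right) = 15 + 3 E$)
$n = 22$ ($n = -2 + \left(\left(15 + 3 \cdot 1\right) + 6\right) = -2 + \left(\left(15 + 3\right) + 6\right) = -2 + \left(18 + 6\right) = -2 + 24 = 22$)
$-155 + M{\left(6,3 \right)} \left(n + 6\right) \left(-44\right) = -155 + \left(-20 + 4 \cdot 3\right) \left(22 + 6\right) \left(-44\right) = -155 + \left(-20 + 12\right) 28 \left(-44\right) = -155 + \left(-8\right) 28 \left(-44\right) = -155 - -9856 = -155 + 9856 = 9701$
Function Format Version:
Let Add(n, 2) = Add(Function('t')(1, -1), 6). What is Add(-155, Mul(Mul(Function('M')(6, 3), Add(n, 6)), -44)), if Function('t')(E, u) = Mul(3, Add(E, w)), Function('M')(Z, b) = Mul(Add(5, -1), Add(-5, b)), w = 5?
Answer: 9701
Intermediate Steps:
Function('M')(Z, b) = Add(-20, Mul(4, b)) (Function('M')(Z, b) = Mul(4, Add(-5, b)) = Add(-20, Mul(4, b)))
Function('t')(E, u) = Add(15, Mul(3, E)) (Function('t')(E, u) = Mul(3, Add(E, 5)) = Mul(3, Add(5, E)) = Add(15, Mul(3, E)))
n = 22 (n = Add(-2, Add(Add(15, Mul(3, 1)), 6)) = Add(-2, Add(Add(15, 3), 6)) = Add(-2, Add(18, 6)) = Add(-2, 24) = 22)
Add(-155, Mul(Mul(Function('M')(6, 3), Add(n, 6)), -44)) = Add(-155, Mul(Mul(Add(-20, Mul(4, 3)), Add(22, 6)), -44)) = Add(-155, Mul(Mul(Add(-20, 12), 28), -44)) = Add(-155, Mul(Mul(-8, 28), -44)) = Add(-155, Mul(-224, -44)) = Add(-155, 9856) = 9701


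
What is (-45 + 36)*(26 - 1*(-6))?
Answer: -288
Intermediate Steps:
(-45 + 36)*(26 - 1*(-6)) = -9*(26 + 6) = -9*32 = -288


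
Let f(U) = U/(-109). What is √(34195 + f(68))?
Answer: √406263383/109 ≈ 184.92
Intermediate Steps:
f(U) = -U/109 (f(U) = U*(-1/109) = -U/109)
√(34195 + f(68)) = √(34195 - 1/109*68) = √(34195 - 68/109) = √(3727187/109) = √406263383/109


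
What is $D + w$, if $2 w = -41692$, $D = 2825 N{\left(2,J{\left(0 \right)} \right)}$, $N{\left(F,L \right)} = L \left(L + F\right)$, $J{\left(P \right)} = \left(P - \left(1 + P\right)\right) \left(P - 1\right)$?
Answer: $-12371$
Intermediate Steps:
$J{\left(P \right)} = 1 - P$ ($J{\left(P \right)} = - (-1 + P) = 1 - P$)
$N{\left(F,L \right)} = L \left(F + L\right)$
$D = 8475$ ($D = 2825 \left(1 - 0\right) \left(2 + \left(1 - 0\right)\right) = 2825 \left(1 + 0\right) \left(2 + \left(1 + 0\right)\right) = 2825 \cdot 1 \left(2 + 1\right) = 2825 \cdot 1 \cdot 3 = 2825 \cdot 3 = 8475$)
$w = -20846$ ($w = \frac{1}{2} \left(-41692\right) = -20846$)
$D + w = 8475 - 20846 = -12371$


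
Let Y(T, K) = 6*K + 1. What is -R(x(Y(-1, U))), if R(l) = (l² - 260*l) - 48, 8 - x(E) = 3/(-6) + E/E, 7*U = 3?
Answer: 7767/4 ≈ 1941.8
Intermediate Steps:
U = 3/7 (U = (⅐)*3 = 3/7 ≈ 0.42857)
Y(T, K) = 1 + 6*K
x(E) = 15/2 (x(E) = 8 - (3/(-6) + E/E) = 8 - (3*(-⅙) + 1) = 8 - (-½ + 1) = 8 - 1*½ = 8 - ½ = 15/2)
R(l) = -48 + l² - 260*l
-R(x(Y(-1, U))) = -(-48 + (15/2)² - 260*15/2) = -(-48 + 225/4 - 1950) = -1*(-7767/4) = 7767/4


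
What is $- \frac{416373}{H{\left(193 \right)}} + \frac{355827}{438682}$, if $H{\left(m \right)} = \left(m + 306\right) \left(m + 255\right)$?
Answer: $- \frac{51554751441}{49034119232} \approx -1.0514$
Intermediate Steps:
$H{\left(m \right)} = \left(255 + m\right) \left(306 + m\right)$ ($H{\left(m \right)} = \left(306 + m\right) \left(255 + m\right) = \left(255 + m\right) \left(306 + m\right)$)
$- \frac{416373}{H{\left(193 \right)}} + \frac{355827}{438682} = - \frac{416373}{78030 + 193^{2} + 561 \cdot 193} + \frac{355827}{438682} = - \frac{416373}{78030 + 37249 + 108273} + 355827 \cdot \frac{1}{438682} = - \frac{416373}{223552} + \frac{355827}{438682} = - \frac{51554751441}{49034119232}$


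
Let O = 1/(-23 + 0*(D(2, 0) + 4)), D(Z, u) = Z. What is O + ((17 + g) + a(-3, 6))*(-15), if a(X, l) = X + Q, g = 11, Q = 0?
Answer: -8626/23 ≈ -375.04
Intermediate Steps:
O = -1/23 (O = 1/(-23 + 0*(2 + 4)) = 1/(-23 + 0*6) = 1/(-23 + 0) = 1/(-23) = -1/23 ≈ -0.043478)
a(X, l) = X (a(X, l) = X + 0 = X)
O + ((17 + g) + a(-3, 6))*(-15) = -1/23 + ((17 + 11) - 3)*(-15) = -1/23 + (28 - 3)*(-15) = -1/23 + 25*(-15) = -1/23 - 375 = -8626/23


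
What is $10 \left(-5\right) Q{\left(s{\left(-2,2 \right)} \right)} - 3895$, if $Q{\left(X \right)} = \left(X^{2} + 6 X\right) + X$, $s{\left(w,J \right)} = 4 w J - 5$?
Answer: $-18595$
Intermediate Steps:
$s{\left(w,J \right)} = -5 + 4 J w$ ($s{\left(w,J \right)} = 4 J w - 5 = -5 + 4 J w$)
$Q{\left(X \right)} = X^{2} + 7 X$
$10 \left(-5\right) Q{\left(s{\left(-2,2 \right)} \right)} - 3895 = 10 \left(-5\right) \left(-5 + 4 \cdot 2 \left(-2\right)\right) \left(7 + \left(-5 + 4 \cdot 2 \left(-2\right)\right)\right) - 3895 = - 50 \left(-5 - 16\right) \left(7 - 21\right) - 3895 = - 50 \left(- 21 \left(7 - 21\right)\right) - 3895 = - 50 \left(\left(-21\right) \left(-14\right)\right) - 3895 = \left(-50\right) 294 - 3895 = -14700 - 3895 = -18595$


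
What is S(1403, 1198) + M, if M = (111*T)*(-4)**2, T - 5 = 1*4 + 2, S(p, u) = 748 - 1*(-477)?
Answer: 20761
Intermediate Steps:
S(p, u) = 1225 (S(p, u) = 748 + 477 = 1225)
T = 11 (T = 5 + (1*4 + 2) = 5 + (4 + 2) = 5 + 6 = 11)
M = 19536 (M = (111*11)*(-4)**2 = 1221*16 = 19536)
S(1403, 1198) + M = 1225 + 19536 = 20761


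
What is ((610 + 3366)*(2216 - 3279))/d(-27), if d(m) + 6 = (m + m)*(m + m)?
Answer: -2113244/1455 ≈ -1452.4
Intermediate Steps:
d(m) = -6 + 4*m² (d(m) = -6 + (m + m)*(m + m) = -6 + (2*m)*(2*m) = -6 + 4*m²)
((610 + 3366)*(2216 - 3279))/d(-27) = ((610 + 3366)*(2216 - 3279))/(-6 + 4*(-27)²) = (3976*(-1063))/(-6 + 4*729) = -4226488/(-6 + 2916) = -4226488/2910 = -4226488*1/2910 = -2113244/1455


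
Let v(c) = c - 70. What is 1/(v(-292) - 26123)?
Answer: -1/26485 ≈ -3.7757e-5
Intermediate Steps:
v(c) = -70 + c
1/(v(-292) - 26123) = 1/((-70 - 292) - 26123) = 1/(-362 - 26123) = 1/(-26485) = -1/26485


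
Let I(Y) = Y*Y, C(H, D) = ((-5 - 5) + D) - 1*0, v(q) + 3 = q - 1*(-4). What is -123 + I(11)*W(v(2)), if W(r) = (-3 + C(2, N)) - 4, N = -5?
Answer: -2785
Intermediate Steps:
v(q) = 1 + q (v(q) = -3 + (q - 1*(-4)) = -3 + (q + 4) = -3 + (4 + q) = 1 + q)
C(H, D) = -10 + D (C(H, D) = (-10 + D) + 0 = -10 + D)
I(Y) = Y**2
W(r) = -22 (W(r) = (-3 + (-10 - 5)) - 4 = (-3 - 15) - 4 = -18 - 4 = -22)
-123 + I(11)*W(v(2)) = -123 + 11**2*(-22) = -123 + 121*(-22) = -123 - 2662 = -2785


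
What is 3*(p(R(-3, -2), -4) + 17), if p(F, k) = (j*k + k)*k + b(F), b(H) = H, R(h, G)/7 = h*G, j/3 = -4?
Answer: -351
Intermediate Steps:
j = -12 (j = 3*(-4) = -12)
R(h, G) = 7*G*h (R(h, G) = 7*(h*G) = 7*(G*h) = 7*G*h)
p(F, k) = F - 11*k² (p(F, k) = (-12*k + k)*k + F = (-11*k)*k + F = -11*k² + F = F - 11*k²)
3*(p(R(-3, -2), -4) + 17) = 3*((7*(-2)*(-3) - 11*(-4)²) + 17) = 3*((42 - 11*16) + 17) = 3*((42 - 176) + 17) = 3*(-134 + 17) = 3*(-117) = -351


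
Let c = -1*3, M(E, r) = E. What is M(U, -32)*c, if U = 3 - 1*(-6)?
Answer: -27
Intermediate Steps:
U = 9 (U = 3 + 6 = 9)
c = -3
M(U, -32)*c = 9*(-3) = -27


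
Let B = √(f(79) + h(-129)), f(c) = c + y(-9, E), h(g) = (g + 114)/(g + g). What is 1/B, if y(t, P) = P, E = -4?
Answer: √555130/6455 ≈ 0.11543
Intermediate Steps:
h(g) = (114 + g)/(2*g) (h(g) = (114 + g)/((2*g)) = (114 + g)*(1/(2*g)) = (114 + g)/(2*g))
f(c) = -4 + c (f(c) = c - 4 = -4 + c)
B = √555130/86 (B = √((-4 + 79) + (½)*(114 - 129)/(-129)) = √(75 + (½)*(-1/129)*(-15)) = √(75 + 5/86) = √(6455/86) = √555130/86 ≈ 8.6636)
1/B = 1/(√555130/86) = √555130/6455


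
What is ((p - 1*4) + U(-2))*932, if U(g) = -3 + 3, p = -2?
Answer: -5592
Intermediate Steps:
U(g) = 0
((p - 1*4) + U(-2))*932 = ((-2 - 1*4) + 0)*932 = ((-2 - 4) + 0)*932 = (-6 + 0)*932 = -6*932 = -5592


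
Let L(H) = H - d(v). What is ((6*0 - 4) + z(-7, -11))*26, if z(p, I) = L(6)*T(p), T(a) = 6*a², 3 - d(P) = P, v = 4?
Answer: 53404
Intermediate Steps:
d(P) = 3 - P
L(H) = 1 + H (L(H) = H - (3 - 1*4) = H - (3 - 4) = H - 1*(-1) = H + 1 = 1 + H)
z(p, I) = 42*p² (z(p, I) = (1 + 6)*(6*p²) = 7*(6*p²) = 42*p²)
((6*0 - 4) + z(-7, -11))*26 = ((6*0 - 4) + 42*(-7)²)*26 = ((0 - 4) + 42*49)*26 = (-4 + 2058)*26 = 2054*26 = 53404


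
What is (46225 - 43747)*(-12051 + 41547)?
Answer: 73091088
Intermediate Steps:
(46225 - 43747)*(-12051 + 41547) = 2478*29496 = 73091088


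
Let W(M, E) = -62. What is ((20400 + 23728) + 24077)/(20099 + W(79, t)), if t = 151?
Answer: 22735/6679 ≈ 3.4040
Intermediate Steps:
((20400 + 23728) + 24077)/(20099 + W(79, t)) = ((20400 + 23728) + 24077)/(20099 - 62) = (44128 + 24077)/20037 = 68205*(1/20037) = 22735/6679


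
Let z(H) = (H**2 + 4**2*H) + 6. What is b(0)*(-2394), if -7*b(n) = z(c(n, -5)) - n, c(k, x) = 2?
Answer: 14364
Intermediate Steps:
z(H) = 6 + H**2 + 16*H (z(H) = (H**2 + 16*H) + 6 = 6 + H**2 + 16*H)
b(n) = -6 + n/7 (b(n) = -((6 + 2**2 + 16*2) - n)/7 = -((6 + 4 + 32) - n)/7 = -(42 - n)/7 = -6 + n/7)
b(0)*(-2394) = (-6 + (1/7)*0)*(-2394) = (-6 + 0)*(-2394) = -6*(-2394) = 14364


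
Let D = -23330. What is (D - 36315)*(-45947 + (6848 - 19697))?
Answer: 3506887420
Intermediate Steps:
(D - 36315)*(-45947 + (6848 - 19697)) = (-23330 - 36315)*(-45947 + (6848 - 19697)) = -59645*(-45947 - 12849) = -59645*(-58796) = 3506887420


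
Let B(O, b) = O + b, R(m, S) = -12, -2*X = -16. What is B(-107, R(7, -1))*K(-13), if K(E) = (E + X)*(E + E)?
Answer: -15470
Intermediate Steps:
X = 8 (X = -1/2*(-16) = 8)
K(E) = 2*E*(8 + E) (K(E) = (E + 8)*(E + E) = (8 + E)*(2*E) = 2*E*(8 + E))
B(-107, R(7, -1))*K(-13) = (-107 - 12)*(2*(-13)*(8 - 13)) = -238*(-13)*(-5) = -119*130 = -15470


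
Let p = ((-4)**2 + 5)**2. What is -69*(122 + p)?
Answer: -38847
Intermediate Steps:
p = 441 (p = (16 + 5)**2 = 21**2 = 441)
-69*(122 + p) = -69*(122 + 441) = -69*563 = -38847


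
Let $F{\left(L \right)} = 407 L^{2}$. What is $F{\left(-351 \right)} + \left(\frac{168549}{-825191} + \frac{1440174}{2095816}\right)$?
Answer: $\frac{43359701615016337521}{864724250428} \approx 5.0143 \cdot 10^{7}$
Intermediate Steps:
$F{\left(-351 \right)} + \left(\frac{168549}{-825191} + \frac{1440174}{2095816}\right) = 407 \left(-351\right)^{2} + \left(\frac{168549}{-825191} + \frac{1440174}{2095816}\right) = 407 \cdot 123201 + \left(168549 \left(- \frac{1}{825191}\right) + 1440174 \cdot \frac{1}{2095816}\right) = 50142807 + \left(- \frac{168549}{825191} + \frac{720087}{1047908}\right) = 50142807 + \frac{417585466125}{864724250428} = \frac{43359701615016337521}{864724250428}$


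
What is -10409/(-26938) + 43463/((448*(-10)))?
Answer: -80298141/8620160 ≈ -9.3152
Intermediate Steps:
-10409/(-26938) + 43463/((448*(-10))) = -10409*(-1/26938) + 43463/(-4480) = 10409/26938 + 43463*(-1/4480) = 10409/26938 - 6209/640 = -80298141/8620160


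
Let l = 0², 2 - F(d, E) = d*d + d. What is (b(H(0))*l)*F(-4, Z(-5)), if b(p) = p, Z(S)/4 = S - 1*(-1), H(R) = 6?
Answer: 0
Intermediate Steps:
Z(S) = 4 + 4*S (Z(S) = 4*(S - 1*(-1)) = 4*(S + 1) = 4*(1 + S) = 4 + 4*S)
F(d, E) = 2 - d - d² (F(d, E) = 2 - (d*d + d) = 2 - (d² + d) = 2 - (d + d²) = 2 + (-d - d²) = 2 - d - d²)
l = 0
(b(H(0))*l)*F(-4, Z(-5)) = (6*0)*(2 - 1*(-4) - 1*(-4)²) = 0*(2 + 4 - 1*16) = 0*(2 + 4 - 16) = 0*(-10) = 0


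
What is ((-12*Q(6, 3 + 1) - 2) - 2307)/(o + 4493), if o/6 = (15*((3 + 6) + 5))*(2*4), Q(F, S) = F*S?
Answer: -2597/14573 ≈ -0.17821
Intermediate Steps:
o = 10080 (o = 6*((15*((3 + 6) + 5))*(2*4)) = 6*((15*(9 + 5))*8) = 6*((15*14)*8) = 6*(210*8) = 6*1680 = 10080)
((-12*Q(6, 3 + 1) - 2) - 2307)/(o + 4493) = ((-72*(3 + 1) - 2) - 2307)/(10080 + 4493) = ((-72*4 - 2) - 2307)/14573 = ((-12*24 - 2) - 2307)*(1/14573) = ((-288 - 2) - 2307)*(1/14573) = (-290 - 2307)*(1/14573) = -2597*1/14573 = -2597/14573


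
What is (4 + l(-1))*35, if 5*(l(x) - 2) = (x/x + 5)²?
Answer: 462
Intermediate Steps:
l(x) = 46/5 (l(x) = 2 + (x/x + 5)²/5 = 2 + (1 + 5)²/5 = 2 + (⅕)*6² = 2 + (⅕)*36 = 2 + 36/5 = 46/5)
(4 + l(-1))*35 = (4 + 46/5)*35 = (66/5)*35 = 462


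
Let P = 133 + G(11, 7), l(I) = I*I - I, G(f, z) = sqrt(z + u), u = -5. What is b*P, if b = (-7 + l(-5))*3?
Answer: 9177 + 69*sqrt(2) ≈ 9274.6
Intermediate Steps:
G(f, z) = sqrt(-5 + z) (G(f, z) = sqrt(z - 5) = sqrt(-5 + z))
l(I) = I**2 - I
P = 133 + sqrt(2) (P = 133 + sqrt(-5 + 7) = 133 + sqrt(2) ≈ 134.41)
b = 69 (b = (-7 - 5*(-1 - 5))*3 = (-7 - 5*(-6))*3 = (-7 + 30)*3 = 23*3 = 69)
b*P = 69*(133 + sqrt(2)) = 9177 + 69*sqrt(2)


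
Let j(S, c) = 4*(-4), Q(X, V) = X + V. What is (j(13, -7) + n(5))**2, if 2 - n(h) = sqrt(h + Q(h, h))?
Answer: (14 + sqrt(15))**2 ≈ 319.44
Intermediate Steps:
Q(X, V) = V + X
j(S, c) = -16
n(h) = 2 - sqrt(3)*sqrt(h) (n(h) = 2 - sqrt(h + (h + h)) = 2 - sqrt(h + 2*h) = 2 - sqrt(3*h) = 2 - sqrt(3)*sqrt(h))
(j(13, -7) + n(5))**2 = (-16 + (2 - sqrt(3)*sqrt(5)))**2 = (-16 + (2 - sqrt(15)))**2 = (-14 - sqrt(15))**2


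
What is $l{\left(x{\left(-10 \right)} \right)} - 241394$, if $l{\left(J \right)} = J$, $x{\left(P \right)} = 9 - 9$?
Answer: $-241394$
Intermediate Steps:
$x{\left(P \right)} = 0$
$l{\left(x{\left(-10 \right)} \right)} - 241394 = 0 - 241394 = -241394$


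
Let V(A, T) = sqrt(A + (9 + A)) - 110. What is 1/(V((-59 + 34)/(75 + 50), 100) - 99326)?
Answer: -497180/49437590437 - sqrt(215)/49437590437 ≈ -1.0057e-5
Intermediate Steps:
V(A, T) = -110 + sqrt(9 + 2*A) (V(A, T) = sqrt(9 + 2*A) - 110 = -110 + sqrt(9 + 2*A))
1/(V((-59 + 34)/(75 + 50), 100) - 99326) = 1/((-110 + sqrt(9 + 2*((-59 + 34)/(75 + 50)))) - 99326) = 1/((-110 + sqrt(9 + 2*(-25/125))) - 99326) = 1/((-110 + sqrt(9 + 2*(-25*1/125))) - 99326) = 1/((-110 + sqrt(9 + 2*(-1/5))) - 99326) = 1/((-110 + sqrt(9 - 2/5)) - 99326) = 1/((-110 + sqrt(43/5)) - 99326) = 1/((-110 + sqrt(215)/5) - 99326) = 1/(-99436 + sqrt(215)/5)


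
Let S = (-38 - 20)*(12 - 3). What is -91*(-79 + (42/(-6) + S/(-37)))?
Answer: 242060/37 ≈ 6542.2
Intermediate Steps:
S = -522 (S = -58*9 = -522)
-91*(-79 + (42/(-6) + S/(-37))) = -91*(-79 + (42/(-6) - 522/(-37))) = -91*(-79 + (42*(-⅙) - 522*(-1/37))) = -91*(-79 + (-7 + 522/37)) = -91*(-79 + 263/37) = -91*(-2660/37) = 242060/37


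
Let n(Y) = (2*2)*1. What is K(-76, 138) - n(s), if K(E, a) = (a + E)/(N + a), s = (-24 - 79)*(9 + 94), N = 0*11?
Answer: -245/69 ≈ -3.5507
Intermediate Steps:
N = 0
s = -10609 (s = -103*103 = -10609)
n(Y) = 4 (n(Y) = 4*1 = 4)
K(E, a) = (E + a)/a (K(E, a) = (a + E)/(0 + a) = (E + a)/a)
K(-76, 138) - n(s) = (-76 + 138)/138 - 1*4 = (1/138)*62 - 4 = 31/69 - 4 = -245/69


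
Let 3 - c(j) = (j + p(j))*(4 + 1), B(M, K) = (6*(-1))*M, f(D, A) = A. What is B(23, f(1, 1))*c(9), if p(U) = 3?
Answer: 7866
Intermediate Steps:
B(M, K) = -6*M
c(j) = -12 - 5*j (c(j) = 3 - (j + 3)*(4 + 1) = 3 - (3 + j)*5 = 3 - (15 + 5*j) = 3 + (-15 - 5*j) = -12 - 5*j)
B(23, f(1, 1))*c(9) = (-6*23)*(-12 - 5*9) = -138*(-12 - 45) = -138*(-57) = 7866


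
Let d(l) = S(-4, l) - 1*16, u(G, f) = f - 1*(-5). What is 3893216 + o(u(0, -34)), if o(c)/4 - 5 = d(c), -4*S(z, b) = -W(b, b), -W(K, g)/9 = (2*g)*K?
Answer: 3878034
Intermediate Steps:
W(K, g) = -18*K*g (W(K, g) = -9*2*g*K = -18*K*g)
S(z, b) = -9*b**2/2 (S(z, b) = -(-1)*(-18*b*b)/4 = -(-1)*(-18*b**2)/4 = -9*b**2/2)
u(G, f) = 5 + f (u(G, f) = f + 5 = 5 + f)
d(l) = -16 - 9*l**2/2 (d(l) = -9*l**2/2 - 1*16 = -9*l**2/2 - 16 = -16 - 9*l**2/2)
o(c) = -44 - 18*c**2 (o(c) = 20 + 4*(-16 - 9*c**2/2) = 20 + (-64 - 18*c**2) = -44 - 18*c**2)
3893216 + o(u(0, -34)) = 3893216 + (-44 - 18*(5 - 34)**2) = 3893216 + (-44 - 18*(-29)**2) = 3893216 + (-44 - 18*841) = 3893216 + (-44 - 15138) = 3893216 - 15182 = 3878034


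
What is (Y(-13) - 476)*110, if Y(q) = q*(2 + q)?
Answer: -36630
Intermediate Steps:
(Y(-13) - 476)*110 = (-13*(2 - 13) - 476)*110 = (-13*(-11) - 476)*110 = (143 - 476)*110 = -333*110 = -36630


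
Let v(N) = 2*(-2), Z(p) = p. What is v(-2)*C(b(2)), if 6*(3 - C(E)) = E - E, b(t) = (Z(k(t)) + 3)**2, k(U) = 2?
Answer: -12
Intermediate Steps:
v(N) = -4
b(t) = 25 (b(t) = (2 + 3)**2 = 5**2 = 25)
C(E) = 3 (C(E) = 3 - (E - E)/6 = 3 - 1/6*0 = 3 + 0 = 3)
v(-2)*C(b(2)) = -4*3 = -12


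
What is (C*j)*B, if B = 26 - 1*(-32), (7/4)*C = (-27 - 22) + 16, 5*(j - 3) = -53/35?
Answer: -3613632/1225 ≈ -2949.9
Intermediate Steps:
j = 472/175 (j = 3 + (-53/35)/5 = 3 + (-53*1/35)/5 = 3 + (⅕)*(-53/35) = 3 - 53/175 = 472/175 ≈ 2.6971)
C = -132/7 (C = 4*((-27 - 22) + 16)/7 = 4*(-49 + 16)/7 = (4/7)*(-33) = -132/7 ≈ -18.857)
B = 58 (B = 26 + 32 = 58)
(C*j)*B = -132/7*472/175*58 = -62304/1225*58 = -3613632/1225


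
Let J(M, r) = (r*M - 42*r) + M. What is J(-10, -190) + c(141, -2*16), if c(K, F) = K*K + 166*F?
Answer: 24439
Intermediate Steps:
c(K, F) = K**2 + 166*F
J(M, r) = M - 42*r + M*r (J(M, r) = (M*r - 42*r) + M = (-42*r + M*r) + M = M - 42*r + M*r)
J(-10, -190) + c(141, -2*16) = (-10 - 42*(-190) - 10*(-190)) + (141**2 + 166*(-2*16)) = (-10 + 7980 + 1900) + (19881 + 166*(-32)) = 9870 + (19881 - 5312) = 9870 + 14569 = 24439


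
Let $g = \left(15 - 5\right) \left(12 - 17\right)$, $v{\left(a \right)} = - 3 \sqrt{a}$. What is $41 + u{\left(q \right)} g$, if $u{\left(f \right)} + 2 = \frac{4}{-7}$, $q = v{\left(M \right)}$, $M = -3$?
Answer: $\frac{1187}{7} \approx 169.57$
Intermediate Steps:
$q = - 3 i \sqrt{3}$ ($q = - 3 \sqrt{-3} = - 3 i \sqrt{3} \approx - 5.1962 i$)
$u{\left(f \right)} = - \frac{18}{7}$ ($u{\left(f \right)} = -2 + \frac{4}{-7} = -2 + 4 \left(- \frac{1}{7}\right) = -2 - \frac{4}{7} = - \frac{18}{7}$)
$g = -50$ ($g = 10 \left(-5\right) = -50$)
$41 + u{\left(q \right)} g = 41 - - \frac{900}{7} = 41 + \frac{900}{7} = \frac{1187}{7}$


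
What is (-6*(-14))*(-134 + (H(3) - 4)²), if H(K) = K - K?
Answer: -9912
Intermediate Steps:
H(K) = 0
(-6*(-14))*(-134 + (H(3) - 4)²) = (-6*(-14))*(-134 + (0 - 4)²) = 84*(-134 + (-4)²) = 84*(-134 + 16) = 84*(-118) = -9912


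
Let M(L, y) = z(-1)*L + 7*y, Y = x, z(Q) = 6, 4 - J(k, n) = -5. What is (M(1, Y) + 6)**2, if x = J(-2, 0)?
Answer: 5625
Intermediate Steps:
J(k, n) = 9 (J(k, n) = 4 - 1*(-5) = 4 + 5 = 9)
x = 9
Y = 9
M(L, y) = 6*L + 7*y
(M(1, Y) + 6)**2 = ((6*1 + 7*9) + 6)**2 = ((6 + 63) + 6)**2 = (69 + 6)**2 = 75**2 = 5625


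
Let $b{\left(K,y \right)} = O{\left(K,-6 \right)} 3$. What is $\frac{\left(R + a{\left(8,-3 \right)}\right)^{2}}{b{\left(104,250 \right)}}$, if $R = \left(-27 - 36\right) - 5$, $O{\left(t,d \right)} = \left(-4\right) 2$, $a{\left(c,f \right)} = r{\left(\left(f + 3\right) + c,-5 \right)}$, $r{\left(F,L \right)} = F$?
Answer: $-150$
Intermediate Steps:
$a{\left(c,f \right)} = 3 + c + f$ ($a{\left(c,f \right)} = \left(f + 3\right) + c = \left(3 + f\right) + c = 3 + c + f$)
$O{\left(t,d \right)} = -8$
$R = -68$ ($R = -63 - 5 = -68$)
$b{\left(K,y \right)} = -24$ ($b{\left(K,y \right)} = \left(-8\right) 3 = -24$)
$\frac{\left(R + a{\left(8,-3 \right)}\right)^{2}}{b{\left(104,250 \right)}} = \frac{\left(-68 + \left(3 + 8 - 3\right)\right)^{2}}{-24} = \left(-68 + 8\right)^{2} \left(- \frac{1}{24}\right) = \left(-60\right)^{2} \left(- \frac{1}{24}\right) = 3600 \left(- \frac{1}{24}\right) = -150$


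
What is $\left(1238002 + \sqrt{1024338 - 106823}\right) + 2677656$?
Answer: $3915658 + \sqrt{917515} \approx 3.9166 \cdot 10^{6}$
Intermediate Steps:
$\left(1238002 + \sqrt{1024338 - 106823}\right) + 2677656 = \left(1238002 + \sqrt{917515}\right) + 2677656 = 3915658 + \sqrt{917515}$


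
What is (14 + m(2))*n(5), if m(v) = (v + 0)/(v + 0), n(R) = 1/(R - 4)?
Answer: 15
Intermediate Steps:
n(R) = 1/(-4 + R)
m(v) = 1 (m(v) = v/v = 1)
(14 + m(2))*n(5) = (14 + 1)/(-4 + 5) = 15/1 = 15*1 = 15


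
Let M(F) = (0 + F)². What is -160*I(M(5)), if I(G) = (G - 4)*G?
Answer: -84000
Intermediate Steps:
M(F) = F²
I(G) = G*(-4 + G) (I(G) = (-4 + G)*G = G*(-4 + G))
-160*I(M(5)) = -160*5²*(-4 + 5²) = -4000*(-4 + 25) = -4000*21 = -160*525 = -84000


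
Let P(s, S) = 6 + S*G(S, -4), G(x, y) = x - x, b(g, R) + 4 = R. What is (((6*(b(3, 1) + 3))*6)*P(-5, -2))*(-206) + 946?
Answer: 946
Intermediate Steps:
b(g, R) = -4 + R
G(x, y) = 0
P(s, S) = 6 (P(s, S) = 6 + S*0 = 6 + 0 = 6)
(((6*(b(3, 1) + 3))*6)*P(-5, -2))*(-206) + 946 = (((6*((-4 + 1) + 3))*6)*6)*(-206) + 946 = (((6*(-3 + 3))*6)*6)*(-206) + 946 = (((6*0)*6)*6)*(-206) + 946 = ((0*6)*6)*(-206) + 946 = (0*6)*(-206) + 946 = 0*(-206) + 946 = 0 + 946 = 946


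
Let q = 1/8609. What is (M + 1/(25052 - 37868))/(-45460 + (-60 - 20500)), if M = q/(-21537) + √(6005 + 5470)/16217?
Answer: 6867587/5810348348057280 - 3*√51/214129268 ≈ -9.8871e-8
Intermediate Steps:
q = 1/8609 ≈ 0.00011616
M = -1/185412033 + 15*√51/16217 (M = (1/8609)/(-21537) + √(6005 + 5470)/16217 = (1/8609)*(-1/21537) + √11475*(1/16217) = -1/185412033 + (15*√51)*(1/16217) = -1/185412033 + 15*√51/16217 ≈ 0.0066055)
(M + 1/(25052 - 37868))/(-45460 + (-60 - 20500)) = ((-1/185412033 + 15*√51/16217) + 1/(25052 - 37868))/(-45460 + (-60 - 20500)) = ((-1/185412033 + 15*√51/16217) + 1/(-12816))/(-45460 - 20560) = ((-1/185412033 + 15*√51/16217) - 1/12816)/(-66020) = (-6867587/88008911664 + 15*√51/16217)*(-1/66020) = 6867587/5810348348057280 - 3*√51/214129268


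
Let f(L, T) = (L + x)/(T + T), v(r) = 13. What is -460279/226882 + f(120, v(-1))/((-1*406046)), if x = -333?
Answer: -2429603645909/1197618871436 ≈ -2.0287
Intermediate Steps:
f(L, T) = (-333 + L)/(2*T) (f(L, T) = (L - 333)/(T + T) = (-333 + L)/((2*T)) = (-333 + L)*(1/(2*T)) = (-333 + L)/(2*T))
-460279/226882 + f(120, v(-1))/((-1*406046)) = -460279/226882 + ((½)*(-333 + 120)/13)/((-1*406046)) = -460279*1/226882 + ((½)*(1/13)*(-213))/(-406046) = -460279/226882 - 213/26*(-1/406046) = -460279/226882 + 213/10557196 = -2429603645909/1197618871436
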